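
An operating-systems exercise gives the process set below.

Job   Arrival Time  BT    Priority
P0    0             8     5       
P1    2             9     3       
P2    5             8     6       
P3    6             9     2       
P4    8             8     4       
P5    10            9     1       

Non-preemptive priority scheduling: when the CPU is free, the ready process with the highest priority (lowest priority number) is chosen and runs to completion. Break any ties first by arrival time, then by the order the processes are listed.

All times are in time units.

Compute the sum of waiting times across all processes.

98

Timeline: | P0 0-8 | P3 8-17 | P5 17-26 | P1 26-35 | P4 35-43 | P2 43-51 |
Completion: P0=8  P1=35  P2=51  P3=17  P4=43  P5=26
Waiting = turnaround − burst: P0=0, P1=24, P2=38, P3=2, P4=27, P5=7
Total waiting = 0 + 24 + 38 + 2 + 27 + 7 = 98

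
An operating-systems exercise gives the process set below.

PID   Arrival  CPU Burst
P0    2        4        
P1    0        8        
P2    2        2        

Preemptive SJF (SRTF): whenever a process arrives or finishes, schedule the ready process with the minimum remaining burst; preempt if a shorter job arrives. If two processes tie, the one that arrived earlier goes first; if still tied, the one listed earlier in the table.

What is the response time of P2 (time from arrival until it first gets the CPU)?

Schedule: | P1 0-2 | P2 2-4 | P0 4-8 | P1 8-14 |
Completion: P0=8  P1=14  P2=4
Response(P2) = first start − arrival = 2 − 2 = 0

0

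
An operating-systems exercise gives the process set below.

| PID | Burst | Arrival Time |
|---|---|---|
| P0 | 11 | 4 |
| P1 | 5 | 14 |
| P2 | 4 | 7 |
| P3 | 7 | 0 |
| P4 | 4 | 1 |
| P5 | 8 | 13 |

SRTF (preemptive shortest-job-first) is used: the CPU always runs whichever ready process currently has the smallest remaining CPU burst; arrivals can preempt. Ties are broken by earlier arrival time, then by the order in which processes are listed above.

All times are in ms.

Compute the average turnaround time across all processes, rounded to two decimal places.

13.17

Timeline: | P3 0-1 | P4 1-5 | P3 5-11 | P2 11-15 | P1 15-20 | P5 20-28 | P0 28-39 |
Completion: P0=39  P1=20  P2=15  P3=11  P4=5  P5=28
Turnaround (C−A): P0=35  P1=6  P2=8  P3=11  P4=4  P5=15
Turnaround times: P0=35, P1=6, P2=8, P3=11, P4=4, P5=15
Average turnaround = (35+6+8+11+4+15) / 6 = 79/6 = 13.17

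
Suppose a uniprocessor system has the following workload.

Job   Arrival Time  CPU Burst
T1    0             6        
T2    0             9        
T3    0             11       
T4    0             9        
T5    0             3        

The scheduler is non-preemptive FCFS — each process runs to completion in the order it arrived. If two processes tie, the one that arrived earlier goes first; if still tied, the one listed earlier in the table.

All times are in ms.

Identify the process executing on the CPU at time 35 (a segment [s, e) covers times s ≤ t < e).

T5

Timeline: | T1 0-6 | T2 6-15 | T3 15-26 | T4 26-35 | T5 35-38 |
Completion: T1=6  T2=15  T3=26  T4=35  T5=38
Turnaround (C−A): T1=6  T2=15  T3=26  T4=35  T5=38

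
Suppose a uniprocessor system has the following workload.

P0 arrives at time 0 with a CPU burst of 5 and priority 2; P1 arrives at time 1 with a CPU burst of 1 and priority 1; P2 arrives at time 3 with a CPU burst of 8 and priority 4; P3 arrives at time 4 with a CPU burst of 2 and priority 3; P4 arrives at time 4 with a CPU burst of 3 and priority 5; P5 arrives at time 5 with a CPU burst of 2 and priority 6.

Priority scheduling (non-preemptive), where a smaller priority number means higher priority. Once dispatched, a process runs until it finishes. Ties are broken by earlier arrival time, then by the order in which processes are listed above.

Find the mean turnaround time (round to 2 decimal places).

9.67

Timeline: | P0 0-5 | P1 5-6 | P3 6-8 | P2 8-16 | P4 16-19 | P5 19-21 |
Completion: P0=5  P1=6  P2=16  P3=8  P4=19  P5=21
Turnaround times: P0=5, P1=5, P2=13, P3=4, P4=15, P5=16
Average turnaround = (5+5+13+4+15+16) / 6 = 58/6 = 9.67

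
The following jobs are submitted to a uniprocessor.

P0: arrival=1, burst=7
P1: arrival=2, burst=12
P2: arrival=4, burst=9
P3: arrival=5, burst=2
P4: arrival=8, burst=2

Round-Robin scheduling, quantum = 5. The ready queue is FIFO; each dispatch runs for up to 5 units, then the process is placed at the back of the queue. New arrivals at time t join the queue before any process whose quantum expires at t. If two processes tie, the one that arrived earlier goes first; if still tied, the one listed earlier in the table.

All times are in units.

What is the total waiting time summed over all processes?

Gantt: | idle 0-1 | P0 1-6 | P1 6-11 | P2 11-16 | P3 16-18 | P0 18-20 | P4 20-22 | P1 22-27 | P2 27-31 | P1 31-33 |
Completion: P0=20  P1=33  P2=31  P3=18  P4=22
Turnaround (C−A): P0=19  P1=31  P2=27  P3=13  P4=14
Waiting = turnaround − burst: P0=12, P1=19, P2=18, P3=11, P4=12
Total waiting = 12 + 19 + 18 + 11 + 12 = 72

72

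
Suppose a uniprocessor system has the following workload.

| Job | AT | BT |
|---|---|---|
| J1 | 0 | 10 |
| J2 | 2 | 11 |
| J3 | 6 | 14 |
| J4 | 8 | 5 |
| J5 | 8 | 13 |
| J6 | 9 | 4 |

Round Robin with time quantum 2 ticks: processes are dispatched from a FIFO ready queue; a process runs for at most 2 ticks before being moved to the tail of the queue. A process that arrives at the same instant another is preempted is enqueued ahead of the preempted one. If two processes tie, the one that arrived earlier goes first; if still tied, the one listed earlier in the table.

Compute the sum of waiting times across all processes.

Timeline: | J1 0-2 | J2 2-4 | J1 4-6 | J2 6-8 | J3 8-10 | J1 10-12 | J4 12-14 | J5 14-16 | J2 16-18 | J6 18-20 | J3 20-22 | J1 22-24 | J4 24-26 | J5 26-28 | J2 28-30 | J6 30-32 | J3 32-34 | J1 34-36 | J4 36-37 | J5 37-39 | J2 39-41 | J3 41-43 | J5 43-45 | J2 45-46 | J3 46-48 | J5 48-50 | J3 50-52 | J5 52-54 | J3 54-56 | J5 56-57 |
Completion: J1=36  J2=46  J3=56  J4=37  J5=57  J6=32
Waiting = turnaround − burst: J1=26, J2=33, J3=36, J4=24, J5=36, J6=19
Total waiting = 26 + 33 + 36 + 24 + 36 + 19 = 174

174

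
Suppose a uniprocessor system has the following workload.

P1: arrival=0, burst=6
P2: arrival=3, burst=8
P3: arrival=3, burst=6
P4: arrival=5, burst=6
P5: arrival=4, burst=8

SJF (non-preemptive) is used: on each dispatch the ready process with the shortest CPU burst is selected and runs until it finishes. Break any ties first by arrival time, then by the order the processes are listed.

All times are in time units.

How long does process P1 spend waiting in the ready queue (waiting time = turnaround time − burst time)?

Gantt: | P1 0-6 | P3 6-12 | P4 12-18 | P2 18-26 | P5 26-34 |
Completion: P1=6  P2=26  P3=12  P4=18  P5=34
Waiting(P1) = turnaround − burst = 6 − 6 = 0

0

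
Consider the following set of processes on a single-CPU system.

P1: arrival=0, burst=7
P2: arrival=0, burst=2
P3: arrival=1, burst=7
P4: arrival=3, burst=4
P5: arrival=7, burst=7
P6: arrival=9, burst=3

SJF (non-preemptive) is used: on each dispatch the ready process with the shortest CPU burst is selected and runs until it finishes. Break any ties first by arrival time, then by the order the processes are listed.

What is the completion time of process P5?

Schedule: | P2 0-2 | P1 2-9 | P6 9-12 | P4 12-16 | P3 16-23 | P5 23-30 |
Completion: P1=9  P2=2  P3=23  P4=16  P5=30  P6=12

30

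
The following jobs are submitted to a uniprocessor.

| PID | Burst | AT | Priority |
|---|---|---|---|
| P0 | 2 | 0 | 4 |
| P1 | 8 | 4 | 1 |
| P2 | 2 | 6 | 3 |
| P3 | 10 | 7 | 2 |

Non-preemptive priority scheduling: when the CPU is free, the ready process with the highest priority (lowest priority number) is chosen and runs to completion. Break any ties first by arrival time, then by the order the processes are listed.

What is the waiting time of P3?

5

Gantt: | P0 0-2 | idle 2-4 | P1 4-12 | P3 12-22 | P2 22-24 |
Completion: P0=2  P1=12  P2=24  P3=22
Waiting(P3) = turnaround − burst = 15 − 10 = 5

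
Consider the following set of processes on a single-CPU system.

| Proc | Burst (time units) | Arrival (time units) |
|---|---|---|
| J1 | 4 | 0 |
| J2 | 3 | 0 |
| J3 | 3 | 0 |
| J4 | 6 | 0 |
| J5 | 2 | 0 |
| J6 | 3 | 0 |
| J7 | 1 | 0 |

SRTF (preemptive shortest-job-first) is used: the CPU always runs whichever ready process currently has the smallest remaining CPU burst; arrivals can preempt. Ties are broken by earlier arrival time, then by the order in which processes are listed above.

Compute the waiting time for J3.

6

Timeline: | J7 0-1 | J5 1-3 | J2 3-6 | J3 6-9 | J6 9-12 | J1 12-16 | J4 16-22 |
Completion: J1=16  J2=6  J3=9  J4=22  J5=3  J6=12  J7=1
Waiting(J3) = turnaround − burst = 9 − 3 = 6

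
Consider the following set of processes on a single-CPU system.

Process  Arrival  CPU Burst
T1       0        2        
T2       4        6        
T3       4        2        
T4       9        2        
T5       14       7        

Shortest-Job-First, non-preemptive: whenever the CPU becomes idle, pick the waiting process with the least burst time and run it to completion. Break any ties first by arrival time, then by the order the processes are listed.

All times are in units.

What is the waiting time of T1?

0

Gantt: | T1 0-2 | idle 2-4 | T3 4-6 | T2 6-12 | T4 12-14 | T5 14-21 |
Completion: T1=2  T2=12  T3=6  T4=14  T5=21
Waiting(T1) = turnaround − burst = 2 − 2 = 0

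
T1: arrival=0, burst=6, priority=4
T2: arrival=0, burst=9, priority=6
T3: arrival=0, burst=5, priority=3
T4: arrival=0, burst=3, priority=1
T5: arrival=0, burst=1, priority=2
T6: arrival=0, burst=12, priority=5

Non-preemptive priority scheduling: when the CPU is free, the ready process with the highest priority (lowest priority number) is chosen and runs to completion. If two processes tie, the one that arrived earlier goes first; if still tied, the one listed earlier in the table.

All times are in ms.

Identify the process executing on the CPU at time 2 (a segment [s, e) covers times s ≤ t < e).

T4

Gantt: | T4 0-3 | T5 3-4 | T3 4-9 | T1 9-15 | T6 15-27 | T2 27-36 |
Completion: T1=15  T2=36  T3=9  T4=3  T5=4  T6=27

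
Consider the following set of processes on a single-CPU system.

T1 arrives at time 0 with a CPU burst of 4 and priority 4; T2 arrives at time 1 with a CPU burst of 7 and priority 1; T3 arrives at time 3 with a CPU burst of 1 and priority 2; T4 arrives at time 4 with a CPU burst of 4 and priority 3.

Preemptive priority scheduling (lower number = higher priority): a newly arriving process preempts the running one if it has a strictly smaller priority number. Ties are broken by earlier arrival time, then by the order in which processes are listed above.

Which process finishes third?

T4

Gantt: | T1 0-1 | T2 1-8 | T3 8-9 | T4 9-13 | T1 13-16 |
Completion: T1=16  T2=8  T3=9  T4=13
Finish order: T2 → T3 → T4 → T1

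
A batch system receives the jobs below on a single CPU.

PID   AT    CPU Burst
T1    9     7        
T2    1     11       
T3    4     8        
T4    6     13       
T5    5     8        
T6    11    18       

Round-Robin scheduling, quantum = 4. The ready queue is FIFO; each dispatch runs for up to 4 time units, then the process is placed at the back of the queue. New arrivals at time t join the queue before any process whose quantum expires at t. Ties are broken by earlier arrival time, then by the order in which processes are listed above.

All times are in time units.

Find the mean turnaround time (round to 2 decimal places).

40.50

Gantt: | idle 0-1 | T2 1-5 | T3 5-9 | T5 9-13 | T2 13-17 | T4 17-21 | T1 21-25 | T3 25-29 | T6 29-33 | T5 33-37 | T2 37-40 | T4 40-44 | T1 44-47 | T6 47-51 | T4 51-55 | T6 55-59 | T4 59-60 | T6 60-66 |
Completion: T1=47  T2=40  T3=29  T4=60  T5=37  T6=66
Turnaround (C−A): T1=38  T2=39  T3=25  T4=54  T5=32  T6=55
Turnaround times: T1=38, T2=39, T3=25, T4=54, T5=32, T6=55
Average turnaround = (38+39+25+54+32+55) / 6 = 243/6 = 40.50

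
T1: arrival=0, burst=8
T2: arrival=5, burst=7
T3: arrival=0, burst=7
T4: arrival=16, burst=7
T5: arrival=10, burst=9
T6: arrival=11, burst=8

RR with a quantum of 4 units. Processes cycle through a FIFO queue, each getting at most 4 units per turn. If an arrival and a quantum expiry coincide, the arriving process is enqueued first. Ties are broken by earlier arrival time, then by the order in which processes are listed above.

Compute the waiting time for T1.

Schedule: | T1 0-4 | T3 4-8 | T1 8-12 | T2 12-16 | T3 16-19 | T5 19-23 | T6 23-27 | T4 27-31 | T2 31-34 | T5 34-38 | T6 38-42 | T4 42-45 | T5 45-46 |
Completion: T1=12  T2=34  T3=19  T4=45  T5=46  T6=42
Waiting(T1) = turnaround − burst = 12 − 8 = 4

4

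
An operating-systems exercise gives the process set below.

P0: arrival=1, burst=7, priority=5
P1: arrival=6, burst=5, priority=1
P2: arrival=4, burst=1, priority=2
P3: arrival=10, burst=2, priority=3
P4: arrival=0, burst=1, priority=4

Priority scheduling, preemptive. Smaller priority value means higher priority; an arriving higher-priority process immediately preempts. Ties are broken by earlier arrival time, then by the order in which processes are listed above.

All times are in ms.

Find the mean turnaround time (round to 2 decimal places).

5.00

Timeline: | P4 0-1 | P0 1-4 | P2 4-5 | P0 5-6 | P1 6-11 | P3 11-13 | P0 13-16 |
Completion: P0=16  P1=11  P2=5  P3=13  P4=1
Turnaround (C−A): P0=15  P1=5  P2=1  P3=3  P4=1
Turnaround times: P0=15, P1=5, P2=1, P3=3, P4=1
Average turnaround = (15+5+1+3+1) / 5 = 25/5 = 5.00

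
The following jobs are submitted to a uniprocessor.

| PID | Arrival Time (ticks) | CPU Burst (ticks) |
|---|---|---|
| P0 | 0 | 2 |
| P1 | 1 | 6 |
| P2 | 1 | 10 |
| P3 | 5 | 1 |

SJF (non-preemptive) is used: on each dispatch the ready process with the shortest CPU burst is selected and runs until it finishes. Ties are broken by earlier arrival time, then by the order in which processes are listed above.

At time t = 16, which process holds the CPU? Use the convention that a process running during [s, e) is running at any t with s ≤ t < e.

P2

Timeline: | P0 0-2 | P1 2-8 | P3 8-9 | P2 9-19 |
Completion: P0=2  P1=8  P2=19  P3=9
Turnaround (C−A): P0=2  P1=7  P2=18  P3=4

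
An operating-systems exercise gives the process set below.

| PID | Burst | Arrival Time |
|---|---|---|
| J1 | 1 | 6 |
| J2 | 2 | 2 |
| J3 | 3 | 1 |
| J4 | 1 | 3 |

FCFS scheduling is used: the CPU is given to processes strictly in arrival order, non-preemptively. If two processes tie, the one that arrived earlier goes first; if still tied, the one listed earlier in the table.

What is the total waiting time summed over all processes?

6

Schedule: | idle 0-1 | J3 1-4 | J2 4-6 | J4 6-7 | J1 7-8 |
Completion: J1=8  J2=6  J3=4  J4=7
Waiting = turnaround − burst: J1=1, J2=2, J3=0, J4=3
Total waiting = 1 + 2 + 0 + 3 = 6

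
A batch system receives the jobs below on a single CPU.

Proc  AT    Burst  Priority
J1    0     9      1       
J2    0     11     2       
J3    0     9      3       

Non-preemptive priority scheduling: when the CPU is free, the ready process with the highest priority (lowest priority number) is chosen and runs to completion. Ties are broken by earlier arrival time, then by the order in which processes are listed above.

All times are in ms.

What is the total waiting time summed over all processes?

Timeline: | J1 0-9 | J2 9-20 | J3 20-29 |
Completion: J1=9  J2=20  J3=29
Turnaround (C−A): J1=9  J2=20  J3=29
Waiting = turnaround − burst: J1=0, J2=9, J3=20
Total waiting = 0 + 9 + 20 = 29

29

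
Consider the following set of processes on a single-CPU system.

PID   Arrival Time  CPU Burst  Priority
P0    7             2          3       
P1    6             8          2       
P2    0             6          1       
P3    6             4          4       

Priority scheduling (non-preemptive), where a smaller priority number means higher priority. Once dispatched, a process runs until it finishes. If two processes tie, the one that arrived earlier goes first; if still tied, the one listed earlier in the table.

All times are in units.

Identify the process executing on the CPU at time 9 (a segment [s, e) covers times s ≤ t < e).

P1

Gantt: | P2 0-6 | P1 6-14 | P0 14-16 | P3 16-20 |
Completion: P0=16  P1=14  P2=6  P3=20
Turnaround (C−A): P0=9  P1=8  P2=6  P3=14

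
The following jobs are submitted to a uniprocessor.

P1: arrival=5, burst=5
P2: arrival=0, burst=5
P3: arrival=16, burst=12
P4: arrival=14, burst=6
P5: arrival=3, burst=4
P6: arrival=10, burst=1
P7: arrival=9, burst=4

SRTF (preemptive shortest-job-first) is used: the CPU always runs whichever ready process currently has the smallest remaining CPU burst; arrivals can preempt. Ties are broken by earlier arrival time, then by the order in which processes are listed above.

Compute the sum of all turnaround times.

63

Gantt: | P2 0-5 | P5 5-9 | P7 9-10 | P6 10-11 | P7 11-14 | P1 14-19 | P4 19-25 | P3 25-37 |
Completion: P1=19  P2=5  P3=37  P4=25  P5=9  P6=11  P7=14
Turnaround = completion − arrival: P1=14, P2=5, P3=21, P4=11, P5=6, P6=1, P7=5
Total turnaround = 14 + 5 + 21 + 11 + 6 + 1 + 5 = 63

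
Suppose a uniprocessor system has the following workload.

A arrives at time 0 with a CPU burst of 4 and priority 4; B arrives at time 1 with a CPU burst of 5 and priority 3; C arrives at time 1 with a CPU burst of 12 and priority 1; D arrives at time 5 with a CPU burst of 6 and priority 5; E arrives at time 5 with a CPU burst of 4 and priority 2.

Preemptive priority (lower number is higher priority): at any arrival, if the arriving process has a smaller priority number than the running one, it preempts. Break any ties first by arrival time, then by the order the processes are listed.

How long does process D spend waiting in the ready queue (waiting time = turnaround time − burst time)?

Gantt: | A 0-1 | C 1-13 | E 13-17 | B 17-22 | A 22-25 | D 25-31 |
Completion: A=25  B=22  C=13  D=31  E=17
Turnaround (C−A): A=25  B=21  C=12  D=26  E=12
Waiting(D) = turnaround − burst = 26 − 6 = 20

20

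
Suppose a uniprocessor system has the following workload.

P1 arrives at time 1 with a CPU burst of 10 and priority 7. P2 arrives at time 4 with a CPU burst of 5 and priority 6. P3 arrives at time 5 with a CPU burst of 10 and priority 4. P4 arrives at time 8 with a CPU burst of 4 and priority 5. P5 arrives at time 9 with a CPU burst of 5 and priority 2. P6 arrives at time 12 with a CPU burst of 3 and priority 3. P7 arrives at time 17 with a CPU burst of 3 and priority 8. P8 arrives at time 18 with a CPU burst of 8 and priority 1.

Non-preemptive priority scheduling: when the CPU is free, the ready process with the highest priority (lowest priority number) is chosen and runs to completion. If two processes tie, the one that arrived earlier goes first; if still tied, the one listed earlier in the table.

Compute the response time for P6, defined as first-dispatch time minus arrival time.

Timeline: | idle 0-1 | P1 1-11 | P5 11-16 | P6 16-19 | P8 19-27 | P3 27-37 | P4 37-41 | P2 41-46 | P7 46-49 |
Completion: P1=11  P2=46  P3=37  P4=41  P5=16  P6=19  P7=49  P8=27
Response(P6) = first start − arrival = 16 − 12 = 4

4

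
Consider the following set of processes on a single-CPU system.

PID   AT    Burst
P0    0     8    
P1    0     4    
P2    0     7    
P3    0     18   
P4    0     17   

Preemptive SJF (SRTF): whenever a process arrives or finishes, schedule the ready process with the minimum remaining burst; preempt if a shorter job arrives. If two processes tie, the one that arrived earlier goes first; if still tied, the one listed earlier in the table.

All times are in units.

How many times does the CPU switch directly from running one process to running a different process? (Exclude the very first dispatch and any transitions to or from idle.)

4

Schedule: | P1 0-4 | P2 4-11 | P0 11-19 | P4 19-36 | P3 36-54 |
Completion: P0=19  P1=4  P2=11  P3=54  P4=36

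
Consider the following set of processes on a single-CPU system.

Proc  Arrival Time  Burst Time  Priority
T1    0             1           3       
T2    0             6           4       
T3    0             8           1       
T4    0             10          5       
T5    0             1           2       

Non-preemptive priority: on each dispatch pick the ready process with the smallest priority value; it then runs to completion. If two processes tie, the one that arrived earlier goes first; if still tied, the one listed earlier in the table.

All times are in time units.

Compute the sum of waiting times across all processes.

Timeline: | T3 0-8 | T5 8-9 | T1 9-10 | T2 10-16 | T4 16-26 |
Completion: T1=10  T2=16  T3=8  T4=26  T5=9
Turnaround (C−A): T1=10  T2=16  T3=8  T4=26  T5=9
Waiting = turnaround − burst: T1=9, T2=10, T3=0, T4=16, T5=8
Total waiting = 9 + 10 + 0 + 16 + 8 = 43

43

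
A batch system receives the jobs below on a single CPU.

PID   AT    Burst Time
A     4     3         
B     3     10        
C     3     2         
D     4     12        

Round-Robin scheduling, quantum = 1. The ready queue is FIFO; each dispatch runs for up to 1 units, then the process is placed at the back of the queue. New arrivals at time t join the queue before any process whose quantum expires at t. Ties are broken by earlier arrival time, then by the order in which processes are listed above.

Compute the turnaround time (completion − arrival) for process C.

Schedule: | idle 0-3 | B 3-4 | C 4-5 | A 5-6 | D 6-7 | B 7-8 | C 8-9 | A 9-10 | D 10-11 | B 11-12 | A 12-13 | D 13-14 | B 14-15 | D 15-16 | B 16-17 | D 17-18 | B 18-19 | D 19-20 | B 20-21 | D 21-22 | B 22-23 | D 23-24 | B 24-25 | D 25-26 | B 26-27 | D 27-30 |
Completion: A=13  B=27  C=9  D=30
Turnaround (C−A): A=9  B=24  C=6  D=26
Turnaround(C) = completion − arrival = 9 − 3 = 6

6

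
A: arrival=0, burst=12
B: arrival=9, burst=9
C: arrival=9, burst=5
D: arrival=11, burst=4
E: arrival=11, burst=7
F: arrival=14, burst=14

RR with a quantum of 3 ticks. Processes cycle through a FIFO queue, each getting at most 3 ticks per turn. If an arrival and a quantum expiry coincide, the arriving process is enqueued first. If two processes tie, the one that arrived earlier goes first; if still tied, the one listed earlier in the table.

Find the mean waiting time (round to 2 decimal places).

Timeline: | A 0-9 | B 9-12 | C 12-15 | A 15-18 | D 18-21 | E 21-24 | B 24-27 | F 27-30 | C 30-32 | D 32-33 | E 33-36 | B 36-39 | F 39-42 | E 42-43 | F 43-51 |
Completion: A=18  B=39  C=32  D=33  E=43  F=51
Waiting times: A=6, B=21, C=18, D=18, E=25, F=23
Average waiting = (6+21+18+18+25+23) / 6 = 111/6 = 18.50

18.50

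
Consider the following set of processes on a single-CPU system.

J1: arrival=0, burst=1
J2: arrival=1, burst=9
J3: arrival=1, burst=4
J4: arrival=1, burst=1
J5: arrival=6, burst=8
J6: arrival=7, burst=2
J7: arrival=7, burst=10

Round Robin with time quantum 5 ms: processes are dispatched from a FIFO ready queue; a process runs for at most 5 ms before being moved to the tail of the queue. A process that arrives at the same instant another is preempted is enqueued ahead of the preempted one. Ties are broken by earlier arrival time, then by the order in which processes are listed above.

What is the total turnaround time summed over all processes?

106

Timeline: | J1 0-1 | J2 1-6 | J3 6-10 | J4 10-11 | J5 11-16 | J2 16-20 | J6 20-22 | J7 22-27 | J5 27-30 | J7 30-35 |
Completion: J1=1  J2=20  J3=10  J4=11  J5=30  J6=22  J7=35
Turnaround (C−A): J1=1  J2=19  J3=9  J4=10  J5=24  J6=15  J7=28
Turnaround = completion − arrival: J1=1, J2=19, J3=9, J4=10, J5=24, J6=15, J7=28
Total turnaround = 1 + 19 + 9 + 10 + 24 + 15 + 28 = 106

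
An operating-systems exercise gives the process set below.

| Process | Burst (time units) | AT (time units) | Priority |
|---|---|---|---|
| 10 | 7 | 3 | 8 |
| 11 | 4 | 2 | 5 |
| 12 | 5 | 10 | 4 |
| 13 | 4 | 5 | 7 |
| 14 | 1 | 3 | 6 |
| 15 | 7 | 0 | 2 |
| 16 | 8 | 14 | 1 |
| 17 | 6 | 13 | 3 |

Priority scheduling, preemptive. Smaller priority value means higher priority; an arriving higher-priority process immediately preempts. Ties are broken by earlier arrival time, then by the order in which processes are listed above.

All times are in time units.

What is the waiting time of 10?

32

Schedule: | 15 0-7 | 11 7-10 | 12 10-13 | 17 13-14 | 16 14-22 | 17 22-27 | 12 27-29 | 11 29-30 | 14 30-31 | 13 31-35 | 10 35-42 |
Completion: 10=42  11=30  12=29  13=35  14=31  15=7  16=22  17=27
Turnaround (C−A): 10=39  11=28  12=19  13=30  14=28  15=7  16=8  17=14
Waiting(10) = turnaround − burst = 39 − 7 = 32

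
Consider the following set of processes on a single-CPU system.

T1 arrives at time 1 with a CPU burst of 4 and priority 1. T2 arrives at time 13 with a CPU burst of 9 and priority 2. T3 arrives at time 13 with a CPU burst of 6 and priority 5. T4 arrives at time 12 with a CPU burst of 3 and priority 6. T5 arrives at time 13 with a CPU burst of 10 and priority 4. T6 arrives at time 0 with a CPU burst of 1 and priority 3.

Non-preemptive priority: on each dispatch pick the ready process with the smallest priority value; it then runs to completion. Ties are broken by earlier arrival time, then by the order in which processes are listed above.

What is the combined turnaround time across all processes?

Gantt: | T6 0-1 | T1 1-5 | idle 5-12 | T4 12-15 | T2 15-24 | T5 24-34 | T3 34-40 |
Completion: T1=5  T2=24  T3=40  T4=15  T5=34  T6=1
Turnaround = completion − arrival: T1=4, T2=11, T3=27, T4=3, T5=21, T6=1
Total turnaround = 4 + 11 + 27 + 3 + 21 + 1 = 67

67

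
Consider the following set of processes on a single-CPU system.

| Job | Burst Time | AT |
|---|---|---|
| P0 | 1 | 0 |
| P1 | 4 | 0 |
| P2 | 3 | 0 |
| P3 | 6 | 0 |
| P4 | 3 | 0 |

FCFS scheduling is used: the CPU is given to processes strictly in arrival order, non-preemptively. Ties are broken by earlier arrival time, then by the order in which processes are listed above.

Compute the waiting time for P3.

8

Timeline: | P0 0-1 | P1 1-5 | P2 5-8 | P3 8-14 | P4 14-17 |
Completion: P0=1  P1=5  P2=8  P3=14  P4=17
Waiting(P3) = turnaround − burst = 14 − 6 = 8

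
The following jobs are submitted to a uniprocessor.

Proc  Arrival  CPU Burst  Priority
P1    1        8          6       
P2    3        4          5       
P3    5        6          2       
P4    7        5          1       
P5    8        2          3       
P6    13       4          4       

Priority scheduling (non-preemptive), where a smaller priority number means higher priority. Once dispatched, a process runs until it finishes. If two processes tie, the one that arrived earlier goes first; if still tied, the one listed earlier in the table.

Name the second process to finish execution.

P4

Gantt: | idle 0-1 | P1 1-9 | P4 9-14 | P3 14-20 | P5 20-22 | P6 22-26 | P2 26-30 |
Completion: P1=9  P2=30  P3=20  P4=14  P5=22  P6=26
Turnaround (C−A): P1=8  P2=27  P3=15  P4=7  P5=14  P6=13
Finish order: P1 → P4 → P3 → P5 → P6 → P2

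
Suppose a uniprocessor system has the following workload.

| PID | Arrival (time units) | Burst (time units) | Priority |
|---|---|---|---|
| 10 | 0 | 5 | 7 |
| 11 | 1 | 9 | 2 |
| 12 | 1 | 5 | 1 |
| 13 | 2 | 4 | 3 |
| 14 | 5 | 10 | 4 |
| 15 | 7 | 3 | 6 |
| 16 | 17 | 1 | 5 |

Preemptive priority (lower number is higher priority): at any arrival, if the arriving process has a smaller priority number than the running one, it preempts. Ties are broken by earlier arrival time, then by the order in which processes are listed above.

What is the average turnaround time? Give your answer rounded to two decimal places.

Timeline: | 10 0-1 | 12 1-6 | 11 6-15 | 13 15-19 | 14 19-29 | 16 29-30 | 15 30-33 | 10 33-37 |
Completion: 10=37  11=15  12=6  13=19  14=29  15=33  16=30
Turnaround times: 10=37, 11=14, 12=5, 13=17, 14=24, 15=26, 16=13
Average turnaround = (37+14+5+17+24+26+13) / 7 = 136/7 = 19.43

19.43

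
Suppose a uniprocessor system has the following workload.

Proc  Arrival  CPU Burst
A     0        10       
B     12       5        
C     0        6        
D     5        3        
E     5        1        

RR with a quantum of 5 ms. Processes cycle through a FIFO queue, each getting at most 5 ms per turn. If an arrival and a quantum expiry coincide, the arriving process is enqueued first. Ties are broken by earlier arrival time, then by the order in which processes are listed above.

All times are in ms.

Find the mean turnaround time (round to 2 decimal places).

Timeline: | A 0-5 | C 5-10 | D 10-13 | E 13-14 | A 14-19 | C 19-20 | B 20-25 |
Completion: A=19  B=25  C=20  D=13  E=14
Turnaround times: A=19, B=13, C=20, D=8, E=9
Average turnaround = (19+13+20+8+9) / 5 = 69/5 = 13.80

13.80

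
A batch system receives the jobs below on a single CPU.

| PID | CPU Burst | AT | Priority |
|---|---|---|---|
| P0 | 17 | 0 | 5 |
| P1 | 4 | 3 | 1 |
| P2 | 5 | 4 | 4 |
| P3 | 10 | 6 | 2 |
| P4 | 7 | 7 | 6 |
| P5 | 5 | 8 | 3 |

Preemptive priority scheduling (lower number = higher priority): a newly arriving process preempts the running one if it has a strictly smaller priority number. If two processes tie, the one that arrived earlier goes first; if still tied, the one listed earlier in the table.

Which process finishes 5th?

Timeline: | P0 0-3 | P1 3-7 | P3 7-17 | P5 17-22 | P2 22-27 | P0 27-41 | P4 41-48 |
Completion: P0=41  P1=7  P2=27  P3=17  P4=48  P5=22
Turnaround (C−A): P0=41  P1=4  P2=23  P3=11  P4=41  P5=14
Finish order: P1 → P3 → P5 → P2 → P0 → P4

P0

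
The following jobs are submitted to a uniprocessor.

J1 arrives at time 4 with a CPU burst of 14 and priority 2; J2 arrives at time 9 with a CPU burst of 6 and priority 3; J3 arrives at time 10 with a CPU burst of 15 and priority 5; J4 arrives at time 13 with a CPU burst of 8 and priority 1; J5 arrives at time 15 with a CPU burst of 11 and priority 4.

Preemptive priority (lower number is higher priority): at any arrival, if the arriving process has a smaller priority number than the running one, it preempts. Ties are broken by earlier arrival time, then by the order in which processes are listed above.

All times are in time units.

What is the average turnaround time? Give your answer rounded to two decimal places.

Timeline: | idle 0-4 | J1 4-13 | J4 13-21 | J1 21-26 | J2 26-32 | J5 32-43 | J3 43-58 |
Completion: J1=26  J2=32  J3=58  J4=21  J5=43
Turnaround times: J1=22, J2=23, J3=48, J4=8, J5=28
Average turnaround = (22+23+48+8+28) / 5 = 129/5 = 25.80

25.80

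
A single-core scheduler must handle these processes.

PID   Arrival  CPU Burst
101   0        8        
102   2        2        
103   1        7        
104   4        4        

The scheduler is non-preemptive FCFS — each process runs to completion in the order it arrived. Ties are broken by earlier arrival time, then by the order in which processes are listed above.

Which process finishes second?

Timeline: | 101 0-8 | 103 8-15 | 102 15-17 | 104 17-21 |
Completion: 101=8  102=17  103=15  104=21
Turnaround (C−A): 101=8  102=15  103=14  104=17
Finish order: 101 → 103 → 102 → 104

103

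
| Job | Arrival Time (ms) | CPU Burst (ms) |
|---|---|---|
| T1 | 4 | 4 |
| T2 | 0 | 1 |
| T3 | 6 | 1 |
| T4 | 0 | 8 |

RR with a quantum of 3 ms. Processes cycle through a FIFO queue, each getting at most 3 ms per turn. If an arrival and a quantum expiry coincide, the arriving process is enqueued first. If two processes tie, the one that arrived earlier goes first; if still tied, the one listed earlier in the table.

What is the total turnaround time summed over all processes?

Gantt: | T2 0-1 | T4 1-4 | T1 4-7 | T4 7-10 | T3 10-11 | T1 11-12 | T4 12-14 |
Completion: T1=12  T2=1  T3=11  T4=14
Turnaround (C−A): T1=8  T2=1  T3=5  T4=14
Turnaround = completion − arrival: T1=8, T2=1, T3=5, T4=14
Total turnaround = 8 + 1 + 5 + 14 = 28

28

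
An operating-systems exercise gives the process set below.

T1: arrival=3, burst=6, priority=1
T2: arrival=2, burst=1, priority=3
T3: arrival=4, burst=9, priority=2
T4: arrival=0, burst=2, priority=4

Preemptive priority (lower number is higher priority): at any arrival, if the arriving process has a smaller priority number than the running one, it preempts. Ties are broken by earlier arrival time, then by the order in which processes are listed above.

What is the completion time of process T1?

Gantt: | T4 0-2 | T2 2-3 | T1 3-9 | T3 9-18 |
Completion: T1=9  T2=3  T3=18  T4=2
Turnaround (C−A): T1=6  T2=1  T3=14  T4=2

9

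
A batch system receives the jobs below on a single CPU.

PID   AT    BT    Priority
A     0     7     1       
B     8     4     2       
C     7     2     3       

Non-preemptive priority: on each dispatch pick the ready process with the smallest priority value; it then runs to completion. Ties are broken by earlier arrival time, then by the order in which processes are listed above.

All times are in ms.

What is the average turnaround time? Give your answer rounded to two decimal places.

Timeline: | A 0-7 | C 7-9 | B 9-13 |
Completion: A=7  B=13  C=9
Turnaround times: A=7, B=5, C=2
Average turnaround = (7+5+2) / 3 = 14/3 = 4.67

4.67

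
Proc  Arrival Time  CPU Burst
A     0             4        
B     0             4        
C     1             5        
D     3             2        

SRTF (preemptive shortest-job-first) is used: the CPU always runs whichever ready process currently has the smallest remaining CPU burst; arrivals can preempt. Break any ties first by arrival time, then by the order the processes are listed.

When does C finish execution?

Timeline: | A 0-4 | D 4-6 | B 6-10 | C 10-15 |
Completion: A=4  B=10  C=15  D=6
Turnaround (C−A): A=4  B=10  C=14  D=3

15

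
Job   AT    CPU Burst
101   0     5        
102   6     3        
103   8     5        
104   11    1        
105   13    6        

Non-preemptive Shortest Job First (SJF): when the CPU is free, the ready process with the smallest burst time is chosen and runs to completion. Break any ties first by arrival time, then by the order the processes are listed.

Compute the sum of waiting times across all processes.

6

Gantt: | 101 0-5 | idle 5-6 | 102 6-9 | 103 9-14 | 104 14-15 | 105 15-21 |
Completion: 101=5  102=9  103=14  104=15  105=21
Waiting = turnaround − burst: 101=0, 102=0, 103=1, 104=3, 105=2
Total waiting = 0 + 0 + 1 + 3 + 2 = 6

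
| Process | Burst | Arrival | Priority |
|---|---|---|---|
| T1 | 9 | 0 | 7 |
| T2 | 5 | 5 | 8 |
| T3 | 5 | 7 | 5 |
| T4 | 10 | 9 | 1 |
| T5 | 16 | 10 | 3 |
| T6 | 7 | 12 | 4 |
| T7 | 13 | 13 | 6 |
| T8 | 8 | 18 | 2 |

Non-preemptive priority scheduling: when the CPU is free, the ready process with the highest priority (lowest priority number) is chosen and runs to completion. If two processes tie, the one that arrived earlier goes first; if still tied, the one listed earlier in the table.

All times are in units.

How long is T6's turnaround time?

38

Timeline: | T1 0-9 | T4 9-19 | T8 19-27 | T5 27-43 | T6 43-50 | T3 50-55 | T7 55-68 | T2 68-73 |
Completion: T1=9  T2=73  T3=55  T4=19  T5=43  T6=50  T7=68  T8=27
Turnaround(T6) = completion − arrival = 50 − 12 = 38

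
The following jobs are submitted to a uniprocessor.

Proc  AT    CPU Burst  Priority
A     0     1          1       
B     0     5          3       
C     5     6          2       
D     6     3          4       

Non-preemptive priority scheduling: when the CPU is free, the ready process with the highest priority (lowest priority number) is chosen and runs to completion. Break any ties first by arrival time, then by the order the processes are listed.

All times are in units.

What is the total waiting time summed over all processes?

8

Gantt: | A 0-1 | B 1-6 | C 6-12 | D 12-15 |
Completion: A=1  B=6  C=12  D=15
Waiting = turnaround − burst: A=0, B=1, C=1, D=6
Total waiting = 0 + 1 + 1 + 6 = 8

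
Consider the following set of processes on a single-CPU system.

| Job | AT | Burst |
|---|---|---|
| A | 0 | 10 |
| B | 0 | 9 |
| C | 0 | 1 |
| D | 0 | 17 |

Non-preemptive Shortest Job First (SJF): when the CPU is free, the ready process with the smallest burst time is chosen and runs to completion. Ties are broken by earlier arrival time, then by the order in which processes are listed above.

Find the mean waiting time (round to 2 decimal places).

7.75

Gantt: | C 0-1 | B 1-10 | A 10-20 | D 20-37 |
Completion: A=20  B=10  C=1  D=37
Turnaround (C−A): A=20  B=10  C=1  D=37
Waiting times: A=10, B=1, C=0, D=20
Average waiting = (10+1+0+20) / 4 = 31/4 = 7.75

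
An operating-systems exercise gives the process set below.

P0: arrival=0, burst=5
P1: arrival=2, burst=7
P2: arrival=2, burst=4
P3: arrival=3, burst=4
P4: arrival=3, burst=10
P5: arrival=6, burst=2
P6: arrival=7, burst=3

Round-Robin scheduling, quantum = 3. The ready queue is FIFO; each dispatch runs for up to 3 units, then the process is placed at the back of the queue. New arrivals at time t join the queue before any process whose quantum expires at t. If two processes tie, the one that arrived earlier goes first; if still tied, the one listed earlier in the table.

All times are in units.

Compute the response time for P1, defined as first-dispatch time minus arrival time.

Schedule: | P0 0-3 | P1 3-6 | P2 6-9 | P3 9-12 | P4 12-15 | P0 15-17 | P5 17-19 | P1 19-22 | P6 22-25 | P2 25-26 | P3 26-27 | P4 27-30 | P1 30-31 | P4 31-35 |
Completion: P0=17  P1=31  P2=26  P3=27  P4=35  P5=19  P6=25
Turnaround (C−A): P0=17  P1=29  P2=24  P3=24  P4=32  P5=13  P6=18
Response(P1) = first start − arrival = 3 − 2 = 1

1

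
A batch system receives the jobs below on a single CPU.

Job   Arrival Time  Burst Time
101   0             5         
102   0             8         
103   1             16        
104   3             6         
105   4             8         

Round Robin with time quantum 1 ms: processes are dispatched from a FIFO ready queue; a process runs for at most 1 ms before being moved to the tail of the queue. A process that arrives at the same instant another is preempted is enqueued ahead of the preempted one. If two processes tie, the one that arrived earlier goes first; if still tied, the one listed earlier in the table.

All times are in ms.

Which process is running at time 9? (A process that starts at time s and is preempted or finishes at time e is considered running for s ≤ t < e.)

102

Timeline: | 101 0-1 | 102 1-2 | 103 2-3 | 101 3-4 | 102 4-5 | 104 5-6 | 103 6-7 | 105 7-8 | 101 8-9 | 102 9-10 | 104 10-11 | 103 11-12 | 105 12-13 | 101 13-14 | 102 14-15 | 104 15-16 | 103 16-17 | 105 17-18 | 101 18-19 | 102 19-20 | 104 20-21 | 103 21-22 | 105 22-23 | 102 23-24 | 104 24-25 | 103 25-26 | 105 26-27 | 102 27-28 | 104 28-29 | 103 29-30 | 105 30-31 | 102 31-32 | 103 32-33 | 105 33-34 | 103 34-35 | 105 35-36 | 103 36-43 |
Completion: 101=19  102=32  103=43  104=29  105=36
Turnaround (C−A): 101=19  102=32  103=42  104=26  105=32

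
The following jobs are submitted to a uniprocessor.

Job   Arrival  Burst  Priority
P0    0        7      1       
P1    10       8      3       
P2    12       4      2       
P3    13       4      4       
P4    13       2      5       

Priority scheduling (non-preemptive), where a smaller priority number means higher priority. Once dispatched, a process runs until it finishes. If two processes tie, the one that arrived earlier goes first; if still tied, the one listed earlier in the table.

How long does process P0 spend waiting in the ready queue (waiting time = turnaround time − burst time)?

Gantt: | P0 0-7 | idle 7-10 | P1 10-18 | P2 18-22 | P3 22-26 | P4 26-28 |
Completion: P0=7  P1=18  P2=22  P3=26  P4=28
Waiting(P0) = turnaround − burst = 7 − 7 = 0

0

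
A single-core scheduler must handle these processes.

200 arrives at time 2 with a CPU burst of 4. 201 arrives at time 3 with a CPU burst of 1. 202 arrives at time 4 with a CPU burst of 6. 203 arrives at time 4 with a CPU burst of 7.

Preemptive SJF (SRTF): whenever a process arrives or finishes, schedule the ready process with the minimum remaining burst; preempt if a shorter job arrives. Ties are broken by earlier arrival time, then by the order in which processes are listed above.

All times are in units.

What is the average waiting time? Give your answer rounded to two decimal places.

Timeline: | idle 0-2 | 200 2-3 | 201 3-4 | 200 4-7 | 202 7-13 | 203 13-20 |
Completion: 200=7  201=4  202=13  203=20
Waiting times: 200=1, 201=0, 202=3, 203=9
Average waiting = (1+0+3+9) / 4 = 13/4 = 3.25

3.25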